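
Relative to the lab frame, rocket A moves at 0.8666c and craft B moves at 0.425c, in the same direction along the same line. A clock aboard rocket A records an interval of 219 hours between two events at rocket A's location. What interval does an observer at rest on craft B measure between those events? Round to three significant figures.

306 hours

Speed of rocket A in craft B's frame: u = (v_A − v_B)/(1 − v_A v_B/c²) = (0.8666 − 0.425)/(1 − 0.8666×0.425) = 0.4416/0.631695 = 0.69907; |u| = 0.69907c.
γ for this relative speed: γ = 1/√(1 − 0.488699) = 1.3985.
Rocket A's interval is proper; time dilation gives Δt_B = γΔτ = 1.3985 × 219 hours = 306 hours.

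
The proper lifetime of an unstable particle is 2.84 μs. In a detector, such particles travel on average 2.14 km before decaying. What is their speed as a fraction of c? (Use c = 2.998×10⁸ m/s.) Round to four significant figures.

0.9292c

Lab distance = (lab lifetime)·v = γτ·βc, so βγ = d/(cτ) = 2140/(2.998×10⁸ × 2.840×10^-6) = 2.5134.
With βγ = 2.5134: γ² = 1 + (βγ)² = 7.31718, and β = (βγ)/γ = 2.5134/2.70503 = 0.9292.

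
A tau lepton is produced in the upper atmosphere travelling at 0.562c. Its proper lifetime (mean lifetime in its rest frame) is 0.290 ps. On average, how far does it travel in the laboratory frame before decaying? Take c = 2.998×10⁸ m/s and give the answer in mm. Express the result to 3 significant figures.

β² = 0.315844, so γ = 1/√0.684156 = 1.209.
Lab-frame lifetime: Δt = γτ = 1.209 × 0.290 ps = 0.35061 ps.
Distance: d = vΔt = 0.562 × 2.998×10⁸ m/s × 3.5061×10^-13 s = 5.91×10^-5 m = 0.0591 mm.

0.0591 mm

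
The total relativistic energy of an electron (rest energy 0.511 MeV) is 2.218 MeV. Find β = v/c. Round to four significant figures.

Total energy E = γmc² gives γ = 2.218/0.511 = 4.3405.
Hence β = √(1 − 1/γ²) = √(1 − 0.0530787) = √0.9469213 = 0.9731.

0.9731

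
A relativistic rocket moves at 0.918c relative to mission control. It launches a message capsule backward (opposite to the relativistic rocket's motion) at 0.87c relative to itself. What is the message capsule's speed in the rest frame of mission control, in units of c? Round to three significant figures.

0.238c

Relativistic velocity addition: u = (u' + v)/(1 + u'v/c²), with u' = −0.87c and v = 0.918c.
Numerator: −0.87 + 0.918 = 0.048. Denominator: 1 + (−0.87)(0.918) = 0.20134.
u = 0.048/0.20134 = 0.2384, so the speed is 0.238c.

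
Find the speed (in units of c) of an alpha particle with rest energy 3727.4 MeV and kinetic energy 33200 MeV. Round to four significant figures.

γ = 1 + K/(mc²) = 1 + 33200/3727.4 = 9.907.
β = √(1 − 1/γ²) = √(1 − 0.0101886) = √0.9898114 = 0.9949.

0.9949c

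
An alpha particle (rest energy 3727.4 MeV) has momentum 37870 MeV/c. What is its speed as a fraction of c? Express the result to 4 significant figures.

βγ = pc/(mc²) = 37870/3727.4 = 10.16.
Since γ² = 1 + (βγ)² = 104.226, γ = √104.226 = 10.2091, and β = (βγ)/γ = 10.16/10.2091 = 0.9952.

0.9952c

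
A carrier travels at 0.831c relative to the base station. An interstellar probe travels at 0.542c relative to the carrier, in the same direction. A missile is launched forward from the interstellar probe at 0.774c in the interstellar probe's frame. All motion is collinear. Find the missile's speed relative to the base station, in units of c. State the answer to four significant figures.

First combine the missile and interstellar probe (S''→S'): u₁ = (0.774 + 0.542)/(1 + 0.774×0.542) = 1.316/1.419508 = 0.92708.
Then combine with the carrier (S'→S): u = (0.92708 + 0.831)/(1 + 0.92708×0.831) = 1.75808/1.77040348 = 0.99304.

0.9930c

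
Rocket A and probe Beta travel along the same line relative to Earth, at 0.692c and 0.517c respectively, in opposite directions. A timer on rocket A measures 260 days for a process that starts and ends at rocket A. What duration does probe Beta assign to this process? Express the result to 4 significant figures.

571.3 days

Speed of rocket A in probe Beta's frame: u = (v_A + v_B)/(1 + v_A v_B/c²) = (0.692 + 0.517)/(1 + 0.692×0.517) = 1.209/1.357764 = 0.89043; |u| = 0.89043c.
At |u| = 0.89043c, γ = (1 − 0.792866)^(−1/2) = 2.1972.
The clock on rocket A records proper time, so probe Beta measures Δt = γΔτ = 2.1972 × 260 = 571.3 days.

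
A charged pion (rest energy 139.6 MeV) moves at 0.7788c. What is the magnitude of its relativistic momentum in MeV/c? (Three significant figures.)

β² = 0.60652944, so γ = 1/√0.39347056 = 1.5942.
Momentum: p = γβ·mc = 1.5942 × 0.7788 × 139.6 MeV/c = 173 MeV/c.

173 MeV/c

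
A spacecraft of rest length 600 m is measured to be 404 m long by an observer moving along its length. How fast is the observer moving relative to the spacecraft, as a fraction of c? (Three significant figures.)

Length contraction gives γ = L₀/L = 600/404 = 1.4851.
β = √(1 − 1/γ²) = √0.546593 = 0.739.

0.739c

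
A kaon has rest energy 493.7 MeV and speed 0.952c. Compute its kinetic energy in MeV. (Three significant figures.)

1120 MeV

γ = 1/√(1 − β²) = 1/√(1 − 0.906304) = 1/√0.093696 = 1/0.306098 = 3.2669.
Kinetic energy: K = (γ − 1)mc² = (3.2669 − 1) × 493.7 MeV = 2.2669 × 493.7 = 1120 MeV.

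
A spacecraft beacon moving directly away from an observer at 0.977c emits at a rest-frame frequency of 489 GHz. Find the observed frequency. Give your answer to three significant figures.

Relativistic Doppler (source moving away): f_obs = f_src · √((1−β)/(1+β)).
With β = 0.977: factor = √(0.023/1.977) = 0.10786.
f_obs = 489 × 0.10786 = 52.7 GHz.

52.7 GHz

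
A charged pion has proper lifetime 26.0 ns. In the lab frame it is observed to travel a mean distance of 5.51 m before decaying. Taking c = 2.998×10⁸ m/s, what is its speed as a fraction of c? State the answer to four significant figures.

d = βγcτ ⇒ βγ = d/(cτ) = 5.510 m / (7.7948 m) = 0.70688.
β = (βγ)/√(1+(βγ)²) = 0.70688/√1.499679 = 0.5772.

0.5772c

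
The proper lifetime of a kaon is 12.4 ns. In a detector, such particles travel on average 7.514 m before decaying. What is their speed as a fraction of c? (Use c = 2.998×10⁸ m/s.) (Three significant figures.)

0.896c

Lab distance = (lab lifetime)·v = γτ·βc, so βγ = d/(cτ) = 7.514/(2.998×10⁸ × 1.240×10^-8) = 2.0212.
With βγ = 2.0212: γ² = 1 + (βγ)² = 5.08525, and β = (βγ)/γ = 2.0212/2.25505 = 0.896.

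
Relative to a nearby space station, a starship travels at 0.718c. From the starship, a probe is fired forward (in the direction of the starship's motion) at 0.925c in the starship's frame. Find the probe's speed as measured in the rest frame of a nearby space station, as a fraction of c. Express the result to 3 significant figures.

0.987c

Relativistic velocity addition: u = (u' + v)/(1 + u'v/c²), with u' = 0.925c and v = 0.718c.
Numerator: 0.925 + 0.718 = 1.643. Denominator: 1 + (0.925)(0.718) = 1.66415.
u = 1.643/1.66415 = 0.98729, so the speed is 0.987c.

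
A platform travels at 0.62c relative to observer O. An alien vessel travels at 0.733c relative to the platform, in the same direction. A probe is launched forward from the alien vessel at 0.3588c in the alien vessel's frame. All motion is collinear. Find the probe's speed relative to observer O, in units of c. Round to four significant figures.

0.9665c

Compose velocities in two stages. Stage 1 (into S'): u₁ = (0.3588+0.733)/(1+0.3588×0.733) = 0.86445.
Stage 2 (into S): u = (0.86445+0.62)/(1+0.86445×0.62) = 0.96646, so the speed is 0.9665c.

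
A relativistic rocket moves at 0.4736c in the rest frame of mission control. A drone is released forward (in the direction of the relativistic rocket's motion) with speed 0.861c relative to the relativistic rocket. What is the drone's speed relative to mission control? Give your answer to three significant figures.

Relativistic velocity addition: u = (u' + v)/(1 + u'v/c²), with u' = 0.861c and v = 0.4736c.
Numerator: 0.861 + 0.4736 = 1.3346. Denominator: 1 + (0.861)(0.4736) = 1.4077696.
u = 1.3346/1.4077696 = 0.94802, so the speed is 0.948c.

0.948c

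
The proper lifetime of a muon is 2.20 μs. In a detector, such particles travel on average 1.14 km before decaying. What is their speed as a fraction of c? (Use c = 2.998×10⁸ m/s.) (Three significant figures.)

Lab distance = (lab lifetime)·v = γτ·βc, so βγ = d/(cτ) = 1140/(2.998×10⁸ × 2.200×10^-6) = 1.7284.
With βγ = 1.7284: γ² = 1 + (βγ)² = 3.98737, and β = (βγ)/γ = 1.7284/1.99684 = 0.866.

0.866c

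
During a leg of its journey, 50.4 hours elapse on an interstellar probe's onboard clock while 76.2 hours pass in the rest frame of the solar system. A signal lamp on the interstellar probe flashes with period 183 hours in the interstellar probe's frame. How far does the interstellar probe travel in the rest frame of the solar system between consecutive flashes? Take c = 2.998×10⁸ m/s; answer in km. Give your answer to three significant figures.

The time-dilation ratio gives γ = 76.2/50.4 = 1.5119.
β = √(1 − 1/γ²) = 0.75002. Lab-frame period = γτ = 1.5119×183 hours = 276.68 hours. Distance = βc × γτ = 0.75002 × 2.998×10⁸ m/s × 996048 s = 2.2397×10^14 m = 2.24×10^11 km.

2.24×10^11 km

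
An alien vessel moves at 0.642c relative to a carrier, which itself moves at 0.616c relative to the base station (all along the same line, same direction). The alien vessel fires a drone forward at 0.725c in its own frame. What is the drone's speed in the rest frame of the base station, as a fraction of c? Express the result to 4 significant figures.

Apply u = (u'+v)/(1+u'v) twice. Drone in the carrier frame: (0.725+0.642)/(1+0.725·0.642) = 1.367/1.46545 = 0.93282c.
That velocity, transformed to the rest frame of the base station: (0.93282+0.616)/(1+0.93282·0.616) = 1.54882/1.57461712 = 0.98362c.

0.9836c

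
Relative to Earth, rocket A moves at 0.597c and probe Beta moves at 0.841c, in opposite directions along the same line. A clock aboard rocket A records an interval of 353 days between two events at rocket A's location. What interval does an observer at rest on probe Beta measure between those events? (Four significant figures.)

Speed of rocket A in probe Beta's frame: u = (v_A + v_B)/(1 + v_A v_B/c²) = (0.597 + 0.841)/(1 + 0.597×0.841) = 1.438/1.502077 = 0.95734; |u| = 0.95734c.
γ for this relative speed: γ = 1/√(1 − 0.9165) = 3.4606.
Rocket A's interval is proper; time dilation gives Δt_B = γΔτ = 3.4606 × 353 days = 1222 days.

1222 days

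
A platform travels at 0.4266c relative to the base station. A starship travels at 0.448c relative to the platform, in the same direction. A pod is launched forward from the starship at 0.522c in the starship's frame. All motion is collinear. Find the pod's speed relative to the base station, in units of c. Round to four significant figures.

Compose velocities in two stages. Stage 1 (into S'): u₁ = (0.522+0.448)/(1+0.522×0.448) = 0.78615.
Stage 2 (into S): u = (0.78615+0.4266)/(1+0.78615×0.4266) = 0.90817, so the speed is 0.9082c.

0.9082c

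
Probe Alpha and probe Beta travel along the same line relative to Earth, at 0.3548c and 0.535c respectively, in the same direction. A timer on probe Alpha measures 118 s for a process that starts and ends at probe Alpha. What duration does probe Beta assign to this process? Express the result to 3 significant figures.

Speed of probe Alpha in probe Beta's frame: u = (v_A − v_B)/(1 − v_A v_B/c²) = (0.3548 − 0.535)/(1 − 0.3548×0.535) = −0.1802/0.810182 = −0.22242; |u| = 0.22242c.
At |u| = 0.22242c, γ = (1 − 0.0494707)^(−1/2) = 1.0257.
The clock on probe Alpha records proper time, so probe Beta measures Δt = γΔτ = 1.0257 × 118 = 121 s.

121 s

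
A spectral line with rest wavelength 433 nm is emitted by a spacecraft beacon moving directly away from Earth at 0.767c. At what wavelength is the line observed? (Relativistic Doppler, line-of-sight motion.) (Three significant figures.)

1190 nm

Relativistic Doppler for wavelength: λ_obs = λ_src · √((1+β)/(1−β)).
With β = 0.767: factor = √(1.767/0.233) = 2.7539.
λ_obs = 433 × 2.7539 = 1190 nm.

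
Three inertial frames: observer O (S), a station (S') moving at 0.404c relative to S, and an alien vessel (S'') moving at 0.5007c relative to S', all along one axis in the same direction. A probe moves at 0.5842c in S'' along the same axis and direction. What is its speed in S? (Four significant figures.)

0.9285c

Compose velocities in two stages. Stage 1 (into S'): u₁ = (0.5842+0.5007)/(1+0.5842×0.5007) = 0.83938.
Stage 2 (into S): u = (0.83938+0.404)/(1+0.83938×0.404) = 0.92851, so the speed is 0.9285c.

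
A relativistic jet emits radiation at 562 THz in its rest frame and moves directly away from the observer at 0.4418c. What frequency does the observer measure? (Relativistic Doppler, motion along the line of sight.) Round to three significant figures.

Relativistic Doppler (source moving away): f_obs = f_src · √((1−β)/(1+β)).
With β = 0.4418: factor = √(0.5582/1.4418) = 0.62222.
f_obs = 562 × 0.62222 = 350 THz.

350 THz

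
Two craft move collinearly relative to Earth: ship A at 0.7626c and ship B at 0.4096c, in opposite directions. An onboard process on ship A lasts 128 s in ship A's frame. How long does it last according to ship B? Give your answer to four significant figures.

Speed of ship A in ship B's frame: u = (v_A + v_B)/(1 + v_A v_B/c²) = (0.7626 + 0.4096)/(1 + 0.7626×0.4096) = 1.1722/1.31236096 = 0.8932; |u| = 0.8932c.
γ for this relative speed: γ = 1/√(1 − 0.797806) = 2.2239.
The clock on ship A records proper time, so ship B measures Δt = γΔτ = 2.2239 × 128 = 284.7 s.

284.7 s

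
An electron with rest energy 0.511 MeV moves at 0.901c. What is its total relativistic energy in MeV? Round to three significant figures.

1.18 MeV

Lorentz factor: γ = (1 − 0.811801)^(−1/2) = 2.3051.
Total energy: E = γmc² = 2.3051 × 0.511 MeV = 1.18 MeV.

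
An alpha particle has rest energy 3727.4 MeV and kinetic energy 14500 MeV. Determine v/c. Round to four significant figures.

K = (γ−1)mc², so γ = 1 + 14500/3727.4 = 4.8901.
Then v/c = √(1 − γ⁻²) = √(1 − 0.0418181) = √0.9581819 = 0.9789.

0.9789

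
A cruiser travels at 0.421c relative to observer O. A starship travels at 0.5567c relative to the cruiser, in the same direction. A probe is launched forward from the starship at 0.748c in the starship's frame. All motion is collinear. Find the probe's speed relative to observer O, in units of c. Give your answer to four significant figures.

Compose velocities in two stages. Stage 1 (into S'): u₁ = (0.748+0.5567)/(1+0.748×0.5567) = 0.92113.
Stage 2 (into S): u = (0.92113+0.421)/(1+0.92113×0.421) = 0.96709, so the speed is 0.9671c.

0.9671c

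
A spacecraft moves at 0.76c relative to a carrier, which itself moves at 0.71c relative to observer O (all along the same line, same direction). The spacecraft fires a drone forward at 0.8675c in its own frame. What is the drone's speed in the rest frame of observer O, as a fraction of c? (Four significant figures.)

0.9967c

Compose velocities in two stages. Stage 1 (into S'): u₁ = (0.8675+0.76)/(1+0.8675×0.76) = 0.98084.
Stage 2 (into S): u = (0.98084+0.71)/(1+0.98084×0.71) = 0.99672, so the speed is 0.9967c.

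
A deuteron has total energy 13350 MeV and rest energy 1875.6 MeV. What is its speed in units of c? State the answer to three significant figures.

0.990c

γ = E/(mc²) = 13350/1875.6 = 7.1177.
β = √(1 − 1/γ²) = √(1 − 0.0197388) = √0.9802612 = 0.990.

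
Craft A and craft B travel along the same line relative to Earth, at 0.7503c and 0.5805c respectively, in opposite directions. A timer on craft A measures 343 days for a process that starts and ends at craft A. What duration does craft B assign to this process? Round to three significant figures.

915 days

Speed of craft A in craft B's frame: u = (v_A + v_B)/(1 + v_A v_B/c²) = (0.7503 + 0.5805)/(1 + 0.7503×0.5805) = 1.3308/1.43554915 = 0.92703; |u| = 0.92703c.
At |u| = 0.92703c, γ = (1 − 0.859385)^(−1/2) = 2.6668.
The clock on craft A records proper time, so craft B measures Δt = γΔτ = 2.6668 × 343 = 915 days.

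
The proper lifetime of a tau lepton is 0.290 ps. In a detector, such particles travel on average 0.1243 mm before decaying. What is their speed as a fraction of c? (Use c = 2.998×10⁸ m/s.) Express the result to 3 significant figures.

d = βγcτ ⇒ βγ = d/(cτ) = 1.243×10^-4 m / (8.6942×10^-5 m) = 1.4297.
β = (βγ)/√(1+(βγ)²) = 1.4297/√3.04404 = 0.819.

0.819c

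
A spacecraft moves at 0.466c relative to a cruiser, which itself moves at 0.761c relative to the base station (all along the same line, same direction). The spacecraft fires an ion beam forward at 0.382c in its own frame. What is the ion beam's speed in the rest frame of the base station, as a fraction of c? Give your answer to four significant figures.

First combine the ion beam and spacecraft (S''→S'): u₁ = (0.382 + 0.466)/(1 + 0.382×0.466) = 0.848/1.178012 = 0.71986.
Then combine with the cruiser (S'→S): u = (0.71986 + 0.761)/(1 + 0.71986×0.761) = 1.48086/1.54781346 = 0.95674.

0.9567c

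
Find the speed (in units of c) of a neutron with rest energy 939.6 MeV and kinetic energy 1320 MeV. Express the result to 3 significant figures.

K = (γ−1)mc², so γ = 1 + 1320/939.6 = 2.4049.
Then v/c = √(1 − γ⁻²) = √(1 − 0.172904) = √0.827096 = 0.909.

0.909c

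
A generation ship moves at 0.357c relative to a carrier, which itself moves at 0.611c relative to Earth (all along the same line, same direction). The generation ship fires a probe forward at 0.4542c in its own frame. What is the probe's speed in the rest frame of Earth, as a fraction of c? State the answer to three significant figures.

Apply u = (u'+v)/(1+u'v) twice. Probe in the carrier frame: (0.4542+0.357)/(1+0.4542·0.357) = 0.8112/1.1621494 = 0.69802c.
That velocity, transformed to the rest frame of Earth: (0.69802+0.611)/(1+0.69802·0.611) = 1.30902/1.42649022 = 0.91765c.

0.918c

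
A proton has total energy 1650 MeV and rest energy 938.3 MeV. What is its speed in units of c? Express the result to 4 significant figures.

0.8226c

Total energy E = γmc² gives γ = 1650/938.3 = 1.7585.
Hence β = √(1 − 1/γ²) = √(1 − 0.323382) = √0.676618 = 0.8226.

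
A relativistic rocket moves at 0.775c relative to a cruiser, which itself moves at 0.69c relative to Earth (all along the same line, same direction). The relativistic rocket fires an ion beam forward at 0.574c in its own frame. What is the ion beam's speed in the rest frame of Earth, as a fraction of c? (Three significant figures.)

First combine the ion beam and relativistic rocket (S''→S'): u₁ = (0.574 + 0.775)/(1 + 0.574×0.775) = 1.349/1.44485 = 0.93366.
Then combine with the cruiser (S'→S): u = (0.93366 + 0.69)/(1 + 0.93366×0.69) = 1.62366/1.6442254 = 0.98749.

0.987c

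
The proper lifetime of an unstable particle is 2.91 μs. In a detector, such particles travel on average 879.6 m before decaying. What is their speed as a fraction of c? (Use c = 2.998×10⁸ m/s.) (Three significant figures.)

0.710c

Let x = d/(cτ) = 879.6 m / (2.998×10⁸ m/s × 2.910×10^-6 s) = 1.0082. Since d = βγcτ, x = βγ = β/√(1−β²).
Solving: β² = x²/(1+x²) = 1.01647/2.01647 = 0.504084, so β = 0.710.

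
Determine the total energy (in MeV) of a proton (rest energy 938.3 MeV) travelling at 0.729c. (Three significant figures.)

γ = 1/√(1 − β²) = 1/√(1 − 0.531441) = 1/√0.468559 = 1/0.684514 = 1.4609.
Total energy: E = γmc² = 1.4609 × 938.3 MeV = 1370 MeV.

1370 MeV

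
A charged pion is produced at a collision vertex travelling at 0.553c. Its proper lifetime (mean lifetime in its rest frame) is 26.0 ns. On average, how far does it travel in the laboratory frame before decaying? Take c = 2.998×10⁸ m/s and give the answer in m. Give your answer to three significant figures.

β² = 0.305809, so γ = 1/√0.694191 = 1.2002.
Lab-frame lifetime: Δt = γτ = 1.2002 × 26.0 ns = 31.205 ns.
Distance: d = vΔt = 0.553 × 2.998×10⁸ m/s × 3.1205×10^-8 s = 5.17 m.

5.17 m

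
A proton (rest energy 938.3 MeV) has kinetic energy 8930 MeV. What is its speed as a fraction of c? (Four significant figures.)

0.9955c

γ = 1 + K/(mc²) = 1 + 8930/938.3 = 10.517.
β = √(1 − 1/γ²) = √(1 − 0.009041) = √0.990959 = 0.9955.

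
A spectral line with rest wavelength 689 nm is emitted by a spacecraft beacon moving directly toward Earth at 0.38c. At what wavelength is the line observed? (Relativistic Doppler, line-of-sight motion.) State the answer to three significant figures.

Relativistic Doppler for wavelength: λ_obs = λ_src · √((1−β)/(1+β)).
With β = 0.38: factor = √(0.62/1.38) = 0.67028.
λ_obs = 689 × 0.67028 = 462 nm.

462 nm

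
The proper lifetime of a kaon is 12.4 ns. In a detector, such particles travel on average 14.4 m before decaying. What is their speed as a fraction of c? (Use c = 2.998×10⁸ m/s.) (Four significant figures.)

Let x = d/(cτ) = 14.40 m / (2.998×10⁸ m/s × 1.240×10^-8 s) = 3.8736. Since d = βγcτ, x = βγ = β/√(1−β²).
Solving: β² = x²/(1+x²) = 15.0048/16.0048 = 0.937519, so β = 0.9683.

0.9683c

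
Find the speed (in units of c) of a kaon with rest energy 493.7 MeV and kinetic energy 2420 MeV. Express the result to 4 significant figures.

γ = 1 + K/(mc²) = 1 + 2420/493.7 = 5.9018.
β = √(1 − 1/γ²) = √(1 − 0.0287099) = √0.9712901 = 0.9855.

0.9855c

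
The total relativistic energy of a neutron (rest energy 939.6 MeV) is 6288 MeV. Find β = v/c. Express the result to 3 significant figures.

γ = E/(mc²) = 6288/939.6 = 6.6922.
β = √(1 − 1/γ²) = √(1 − 0.0223286) = √0.9776714 = 0.989.

0.989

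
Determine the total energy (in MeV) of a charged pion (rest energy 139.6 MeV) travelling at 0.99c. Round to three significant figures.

990 MeV

β² = 0.9801, so γ = 1/√0.0199 = 7.0888.
Total energy: E = γmc² = 7.0888 × 139.6 MeV = 990 MeV.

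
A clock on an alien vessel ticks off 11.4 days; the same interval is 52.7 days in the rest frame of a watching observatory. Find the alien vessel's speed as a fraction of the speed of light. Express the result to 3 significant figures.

γ = Δt/Δτ = 52.7/11.4 = 4.6228.
β = √(1 − 1/γ²) = √(1 − 0.046794) = √0.953206 = 0.976.

0.976c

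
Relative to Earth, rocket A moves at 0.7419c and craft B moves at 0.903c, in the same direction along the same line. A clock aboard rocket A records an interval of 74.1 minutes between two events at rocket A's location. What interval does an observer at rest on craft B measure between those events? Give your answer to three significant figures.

The velocity of rocket A relative to craft B is (0.7419 − 0.903)c / (1 − 0.7419×0.903) = −0.48809c; relative speed 0.48809c.
γ for this relative speed: γ = 1/√(1 − 0.238232) = 1.1457.
The clock on rocket A records proper time, so craft B measures Δt = γΔτ = 1.1457 × 74.1 = 84.9 minutes.

84.9 minutes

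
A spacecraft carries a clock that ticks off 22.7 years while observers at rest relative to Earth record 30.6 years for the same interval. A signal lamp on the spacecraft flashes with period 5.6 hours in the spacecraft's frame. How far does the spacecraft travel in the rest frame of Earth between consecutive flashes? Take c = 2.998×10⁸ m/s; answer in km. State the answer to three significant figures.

5.46×10^9 km

γ = Δt/Δτ = 30.6/22.7 = 1.34802.
β = √(1 − 1/γ²) = 0.67059. Lab-frame period = γτ = 1.34802×5.6 hours = 7.5489 hours. Distance = βc × γτ = 0.67059 × 2.998×10⁸ m/s × 27176.04 s = 5.4635×10^12 m = 5.46×10^9 km.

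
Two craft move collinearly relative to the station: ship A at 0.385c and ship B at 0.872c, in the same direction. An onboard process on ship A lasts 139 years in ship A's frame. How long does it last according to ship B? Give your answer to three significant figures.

204 years

The velocity of ship A relative to ship B is (0.385 − 0.872)c / (1 − 0.385×0.872) = −0.73312c; relative speed 0.73312c.
γ for this relative speed: γ = 1/√(1 − 0.537465) = 1.4704.
The clock on ship A records proper time, so ship B measures Δt = γΔτ = 1.4704 × 139 = 204 years.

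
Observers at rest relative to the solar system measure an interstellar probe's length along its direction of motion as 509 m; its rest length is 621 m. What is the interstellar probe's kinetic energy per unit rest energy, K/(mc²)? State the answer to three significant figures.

0.220

Length contraction gives γ = L₀/L = 621/509 = 1.22004.
K/(mc²) = γ − 1 = 1.22004 − 1 = 0.220.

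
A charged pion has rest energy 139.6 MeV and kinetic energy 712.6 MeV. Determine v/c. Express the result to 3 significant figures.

γ = 1 + K/(mc²) = 1 + 712.6/139.6 = 6.1046.
β = √(1 − 1/γ²) = √(1 − 0.026834) = √0.973166 = 0.986.

0.986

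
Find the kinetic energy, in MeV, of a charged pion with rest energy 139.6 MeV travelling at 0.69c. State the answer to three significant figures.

γ = 1/√(1 − β²) = 1/√(1 − 0.4761) = 1/√0.5239 = 1/0.723809 = 1.38158.
Kinetic energy: K = (γ − 1)mc² = (1.38158 − 1) × 139.6 MeV = 0.38158 × 139.6 = 53.3 MeV.

53.3 MeV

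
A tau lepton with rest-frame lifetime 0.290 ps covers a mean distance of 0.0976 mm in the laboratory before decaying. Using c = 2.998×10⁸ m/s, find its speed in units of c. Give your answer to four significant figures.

0.7467c

Lab distance = (lab lifetime)·v = γτ·βc, so βγ = d/(cτ) = 9.760×10^-5/(2.998×10⁸ × 2.900×10^-13) = 1.1226.
With βγ = 1.1226: γ² = 1 + (βγ)² = 2.26023, and β = (βγ)/γ = 1.1226/1.50341 = 0.7467.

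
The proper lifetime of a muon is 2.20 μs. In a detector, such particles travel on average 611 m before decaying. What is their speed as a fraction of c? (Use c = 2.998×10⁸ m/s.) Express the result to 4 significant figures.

Let x = d/(cτ) = 611.0 m / (2.998×10⁸ m/s × 2.200×10^-6 s) = 0.92638. Since d = βγcτ, x = βγ = β/√(1−β²).
Solving: β² = x²/(1+x²) = 0.85818/1.85818 = 0.461839, so β = 0.6796.

0.6796c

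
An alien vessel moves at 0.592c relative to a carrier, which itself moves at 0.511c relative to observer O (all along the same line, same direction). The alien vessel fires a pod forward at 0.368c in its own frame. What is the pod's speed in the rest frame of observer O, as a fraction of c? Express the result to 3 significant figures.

0.926c

First combine the pod and alien vessel (S''→S'): u₁ = (0.368 + 0.592)/(1 + 0.368×0.592) = 0.96/1.217856 = 0.78827.
Then combine with the carrier (S'→S): u = (0.78827 + 0.511)/(1 + 0.78827×0.511) = 1.29927/1.40280597 = 0.92619.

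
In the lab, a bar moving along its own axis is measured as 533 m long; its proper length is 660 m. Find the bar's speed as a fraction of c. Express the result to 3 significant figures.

0.590c

Length contraction gives γ = L₀/L = 660/533 = 1.2383.
β = √(1 − 1/γ²) = √0.347849 = 0.590.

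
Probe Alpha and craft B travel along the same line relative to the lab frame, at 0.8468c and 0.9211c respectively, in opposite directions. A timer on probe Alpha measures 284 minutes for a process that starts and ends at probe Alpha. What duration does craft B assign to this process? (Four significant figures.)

The velocity of probe Alpha relative to craft B is (0.8468 + 0.9211)c / (1 + 0.8468×0.9211) = 0.99321c; relative speed 0.99321c.
γ for this relative speed: γ = 1/√(1 − 0.986466) = 8.5958.
Probe Alpha's interval is proper; time dilation gives Δt_B = γΔτ = 8.5958 × 284 minutes = 2441 minutes.

2441 minutes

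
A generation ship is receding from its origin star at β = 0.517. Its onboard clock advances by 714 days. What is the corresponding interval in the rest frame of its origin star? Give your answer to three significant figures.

With β = 0.517, γ = 1/√(1 − 0.517²) = 1/√0.732711 = 1.1682.
Time dilation: Δt = γ·Δτ = 1.1682 × 714 = 834 days.

834 days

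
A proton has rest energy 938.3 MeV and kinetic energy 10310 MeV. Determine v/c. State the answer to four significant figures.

γ = 1 + K/(mc²) = 1 + 10310/938.3 = 11.988.
β = √(1 − 1/γ²) = √(1 − 0.00695835) = √0.99304165 = 0.9965.

0.9965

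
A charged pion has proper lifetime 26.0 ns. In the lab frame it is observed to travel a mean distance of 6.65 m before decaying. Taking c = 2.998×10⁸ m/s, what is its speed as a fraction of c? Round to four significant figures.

Lab distance = (lab lifetime)·v = γτ·βc, so βγ = d/(cτ) = 6.650/(2.998×10⁸ × 2.600×10^-8) = 0.85313.
With βγ = 0.85313: γ² = 1 + (βγ)² = 1.727831, and β = (βγ)/γ = 0.85313/1.31447 = 0.6490.

0.6490c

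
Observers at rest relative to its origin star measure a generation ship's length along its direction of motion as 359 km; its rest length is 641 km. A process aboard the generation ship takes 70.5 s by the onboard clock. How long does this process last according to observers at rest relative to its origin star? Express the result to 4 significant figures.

Length contraction gives γ = L₀/L = 641/359 = 1.78552.
Δt = γΔτ = 1.78552 × 70.5 = 125.9 s.

125.9 s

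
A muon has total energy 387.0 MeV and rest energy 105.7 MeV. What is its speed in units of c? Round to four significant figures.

0.9620c

γ = E/(mc²) = 387.0/105.7 = 3.6613.
β = √(1 − 1/γ²) = √(1 − 0.0745984) = √0.9254016 = 0.9620.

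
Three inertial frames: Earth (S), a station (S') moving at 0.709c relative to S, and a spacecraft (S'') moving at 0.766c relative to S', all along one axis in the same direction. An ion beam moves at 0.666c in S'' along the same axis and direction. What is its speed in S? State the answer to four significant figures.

0.9910c

Compose velocities in two stages. Stage 1 (into S'): u₁ = (0.666+0.766)/(1+0.666×0.766) = 0.94825.
Stage 2 (into S): u = (0.94825+0.709)/(1+0.94825×0.709) = 0.99099, so the speed is 0.9910c.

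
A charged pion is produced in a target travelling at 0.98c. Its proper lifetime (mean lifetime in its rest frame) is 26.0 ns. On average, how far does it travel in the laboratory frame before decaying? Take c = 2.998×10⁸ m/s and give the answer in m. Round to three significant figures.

β² = 0.9604, so γ = 1/√0.0396 = 5.0252.
Lab-frame lifetime: Δt = γτ = 5.0252 × 26.0 ns = 130.66 ns.
Distance: d = vΔt = 0.98 × 2.998×10⁸ m/s × 1.3066×10^-7 s = 38.4 m.

38.4 m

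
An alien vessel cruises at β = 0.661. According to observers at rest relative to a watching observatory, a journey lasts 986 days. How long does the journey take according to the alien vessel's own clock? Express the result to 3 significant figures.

γ = 1/√(1 − β²) = 1/√(1 − 0.436921) = 1/√0.563079 = 1/0.750386 = 1.3326.
The moving clock records proper time: Δτ = Δt/γ = 986/1.3326 = 740 days.

740 days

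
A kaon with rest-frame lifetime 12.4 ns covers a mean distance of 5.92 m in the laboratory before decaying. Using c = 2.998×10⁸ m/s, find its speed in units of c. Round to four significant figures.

0.8469c

Lab distance = (lab lifetime)·v = γτ·βc, so βγ = d/(cτ) = 5.920/(2.998×10⁸ × 1.240×10^-8) = 1.5925.
With βγ = 1.5925: γ² = 1 + (βγ)² = 3.53606, and β = (βγ)/γ = 1.5925/1.88044 = 0.8469.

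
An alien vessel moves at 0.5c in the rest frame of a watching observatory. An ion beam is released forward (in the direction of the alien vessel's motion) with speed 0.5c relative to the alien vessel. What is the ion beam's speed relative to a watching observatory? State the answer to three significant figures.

Relativistic velocity addition: u = (u' + v)/(1 + u'v/c²), with u' = 0.5c and v = 0.5c.
Numerator: 0.5 + 0.5 = 1. Denominator: 1 + (0.5)(0.5) = 1.25.
u = 1/1.25 = 0.8, so the speed is 0.800c.

0.800c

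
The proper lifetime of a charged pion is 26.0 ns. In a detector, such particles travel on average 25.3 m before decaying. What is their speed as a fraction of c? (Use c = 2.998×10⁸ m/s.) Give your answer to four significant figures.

0.9557c

Lab distance = (lab lifetime)·v = γτ·βc, so βγ = d/(cτ) = 25.30/(2.998×10⁸ × 2.600×10^-8) = 3.2458.
With βγ = 3.2458: γ² = 1 + (βγ)² = 11.5352, and β = (βγ)/γ = 3.2458/3.39635 = 0.9557.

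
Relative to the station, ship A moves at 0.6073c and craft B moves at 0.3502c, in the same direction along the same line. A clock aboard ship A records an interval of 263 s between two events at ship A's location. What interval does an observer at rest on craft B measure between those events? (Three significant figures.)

Speed of ship A in craft B's frame: u = (v_A − v_B)/(1 − v_A v_B/c²) = (0.6073 − 0.3502)/(1 − 0.6073×0.3502) = 0.2571/0.78732354 = 0.32655; |u| = 0.32655c.
At |u| = 0.32655c, γ = (1 − 0.106635)^(−1/2) = 1.058.
Ship A's interval is proper; time dilation gives Δt_B = γΔτ = 1.058 × 263 s = 278 s.

278 s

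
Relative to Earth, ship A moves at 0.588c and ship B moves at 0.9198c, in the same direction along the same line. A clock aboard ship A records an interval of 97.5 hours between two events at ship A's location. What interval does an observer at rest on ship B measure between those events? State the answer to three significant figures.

141 hours

Transform ship A's velocity into ship B's frame: (0.588 − 0.9198)/(1 − 0.588·0.9198) = −0.3318/0.4591576, so the relative speed is 0.72263c.
At |u| = 0.72263c, γ = (1 − 0.522194)^(−1/2) = 1.4467.
Ship A's interval is proper; time dilation gives Δt_B = γΔτ = 1.4467 × 97.5 hours = 141 hours.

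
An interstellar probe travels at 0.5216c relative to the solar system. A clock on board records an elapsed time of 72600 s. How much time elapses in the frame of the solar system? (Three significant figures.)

β² = 0.27206656, so γ = 1/√0.72793344 = 1.1721.
Time dilation: Δt = γ·Δτ = 1.1721 × 72600 = 85100 s.

85100 s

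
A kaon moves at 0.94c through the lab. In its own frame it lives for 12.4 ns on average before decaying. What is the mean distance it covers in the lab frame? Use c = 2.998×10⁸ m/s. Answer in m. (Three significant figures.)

10.2 m

With β = 0.94, γ = 1/√(1 − 0.94²) = 1/√0.1164 = 2.9311.
Lab-frame lifetime: Δt = γτ = 2.9311 × 12.4 ns = 36.346 ns.
Distance: d = vΔt = 0.94 × 2.998×10⁸ m/s × 3.6346×10^-8 s = 10.2 m.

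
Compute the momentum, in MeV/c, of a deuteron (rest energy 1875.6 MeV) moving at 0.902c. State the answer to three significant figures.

3920 MeV/c

γ = 1/√(1 − β²) = 1/√(1 − 0.813604) = 1/√0.186396 = 1/0.431736 = 2.3162.
Momentum: p = γβ·mc = 2.3162 × 0.902 × 1875.6 MeV/c = 3920 MeV/c.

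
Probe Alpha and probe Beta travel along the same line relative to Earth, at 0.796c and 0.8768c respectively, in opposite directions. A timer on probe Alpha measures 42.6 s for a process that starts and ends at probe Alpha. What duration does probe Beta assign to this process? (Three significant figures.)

The velocity of probe Alpha relative to probe Beta is (0.796 + 0.8768)c / (1 + 0.796×0.8768) = 0.9852c; relative speed 0.9852c.
γ for this relative speed: γ = 1/√(1 − 0.970619) = 5.834.
Probe Alpha's interval is proper; time dilation gives Δt_B = γΔτ = 5.834 × 42.6 s = 249 s.

249 s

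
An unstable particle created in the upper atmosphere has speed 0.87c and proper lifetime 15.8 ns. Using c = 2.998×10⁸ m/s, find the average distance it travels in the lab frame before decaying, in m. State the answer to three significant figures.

With β = 0.87, γ = 1/√(1 − 0.87²) = 1/√0.2431 = 2.0282.
Lab-frame lifetime: Δt = γτ = 2.0282 × 15.8 ns = 32.046 ns.
Distance: d = vΔt = 0.87 × 2.998×10⁸ m/s × 3.2046×10^-8 s = 8.36 m.

8.36 m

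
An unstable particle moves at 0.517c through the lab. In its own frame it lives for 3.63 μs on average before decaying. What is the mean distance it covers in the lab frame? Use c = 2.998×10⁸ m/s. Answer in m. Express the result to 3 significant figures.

β² = 0.267289, so γ = 1/√0.732711 = 1.1682.
Lab-frame lifetime: Δt = γτ = 1.1682 × 3.63 μs = 4.2406 μs.
Distance: d = vΔt = 0.517 × 2.998×10⁸ m/s × 4.2406×10^-6 s = 657 m.

657 m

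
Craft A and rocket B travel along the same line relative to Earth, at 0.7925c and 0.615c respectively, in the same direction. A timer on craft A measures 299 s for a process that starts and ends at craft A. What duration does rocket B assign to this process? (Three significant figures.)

319 s

Transform craft A's velocity into rocket B's frame: (0.7925 − 0.615)/(1 − 0.7925·0.615) = 0.1775/0.5126125, so the relative speed is 0.34627c.
At |u| = 0.34627c, γ = (1 − 0.119903)^(−1/2) = 1.0659.
The clock on craft A records proper time, so rocket B measures Δt = γΔτ = 1.0659 × 299 = 319 s.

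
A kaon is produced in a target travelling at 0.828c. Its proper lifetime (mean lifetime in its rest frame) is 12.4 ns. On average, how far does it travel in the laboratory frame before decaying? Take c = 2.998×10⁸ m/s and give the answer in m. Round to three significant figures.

With β = 0.828, γ = 1/√(1 − 0.828²) = 1/√0.314416 = 1.7834.
Lab-frame lifetime: Δt = γτ = 1.7834 × 12.4 ns = 22.114 ns.
Distance: d = vΔt = 0.828 × 2.998×10⁸ m/s × 2.2114×10^-8 s = 5.49 m.

5.49 m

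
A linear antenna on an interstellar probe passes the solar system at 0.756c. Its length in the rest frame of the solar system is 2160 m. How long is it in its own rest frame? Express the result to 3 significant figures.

3300 m

γ = 1/√(1 − β²) = 1/√(1 − 0.571536) = 1/√0.428464 = 1/0.654572 = 1.5277.
Proper length: L₀ = γ·L = 1.5277 × 2160 = 3300 m.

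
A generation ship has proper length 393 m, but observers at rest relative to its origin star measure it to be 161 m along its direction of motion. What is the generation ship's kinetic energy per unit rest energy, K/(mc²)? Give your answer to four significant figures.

1.441

From L = L₀/γ: γ = 393/161 = 2.44099.
K/(mc²) = γ − 1 = 2.44099 − 1 = 1.441.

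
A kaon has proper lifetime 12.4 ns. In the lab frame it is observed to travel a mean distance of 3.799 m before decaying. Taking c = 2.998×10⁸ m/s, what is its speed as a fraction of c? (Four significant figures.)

Let x = d/(cτ) = 3.799 m / (2.998×10⁸ m/s × 1.240×10^-8 s) = 1.0219. Since d = βγcτ, x = βγ = β/√(1−β²).
Solving: β² = x²/(1+x²) = 1.04428/2.04428 = 0.51083, so β = 0.7147.

0.7147c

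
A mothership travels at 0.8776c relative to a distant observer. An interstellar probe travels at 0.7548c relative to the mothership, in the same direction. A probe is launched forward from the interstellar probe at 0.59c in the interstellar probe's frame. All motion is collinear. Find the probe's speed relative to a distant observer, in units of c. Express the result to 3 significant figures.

First combine the probe and interstellar probe (S''→S'): u₁ = (0.59 + 0.7548)/(1 + 0.59×0.7548) = 1.3448/1.445332 = 0.93044.
Then combine with the mothership (S'→S): u = (0.93044 + 0.8776)/(1 + 0.93044×0.8776) = 1.80804/1.816554144 = 0.99531.

0.995c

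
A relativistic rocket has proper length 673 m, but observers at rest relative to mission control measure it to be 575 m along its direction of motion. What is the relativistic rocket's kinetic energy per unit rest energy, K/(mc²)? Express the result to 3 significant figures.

Length contraction gives γ = L₀/L = 673/575 = 1.17043.
K/(mc²) = γ − 1 = 1.17043 − 1 = 0.170.

0.170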